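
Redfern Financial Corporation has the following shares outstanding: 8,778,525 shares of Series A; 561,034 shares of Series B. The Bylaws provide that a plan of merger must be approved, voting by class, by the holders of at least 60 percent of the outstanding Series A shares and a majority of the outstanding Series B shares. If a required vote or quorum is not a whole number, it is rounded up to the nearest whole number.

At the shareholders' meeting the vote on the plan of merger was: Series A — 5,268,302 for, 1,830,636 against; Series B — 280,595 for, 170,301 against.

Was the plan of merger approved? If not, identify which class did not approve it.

Series A: 3/5 of 8778525 = 5267115; 5,267,115 required, 5,268,302 in favor — approved.
Series B: a majority of 561034 is 280518; 280,518 required, 280,595 in favor — approved.

Approved — every class gave the required vote.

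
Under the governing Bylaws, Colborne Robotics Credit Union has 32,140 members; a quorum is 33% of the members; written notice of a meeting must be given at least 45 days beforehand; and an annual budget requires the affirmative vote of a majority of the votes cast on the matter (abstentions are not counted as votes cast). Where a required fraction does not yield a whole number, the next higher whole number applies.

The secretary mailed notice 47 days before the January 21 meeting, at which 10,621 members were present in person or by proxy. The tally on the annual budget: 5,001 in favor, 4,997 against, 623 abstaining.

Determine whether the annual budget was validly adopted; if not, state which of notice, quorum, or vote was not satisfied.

Notice: 47 days given; 45 required. Satisfied.
Quorum: 33% of 32,140 = 10,606.20, rounded up to 10,607; 10,621 present. Satisfied.
Vote: requires a majority of the votes cast (10,621 − 623 abstaining = 9,998); a majority of 9998 is 5000, so 5,000 needed; 5,001 in favor. Satisfied.

Valid — all requirements satisfied.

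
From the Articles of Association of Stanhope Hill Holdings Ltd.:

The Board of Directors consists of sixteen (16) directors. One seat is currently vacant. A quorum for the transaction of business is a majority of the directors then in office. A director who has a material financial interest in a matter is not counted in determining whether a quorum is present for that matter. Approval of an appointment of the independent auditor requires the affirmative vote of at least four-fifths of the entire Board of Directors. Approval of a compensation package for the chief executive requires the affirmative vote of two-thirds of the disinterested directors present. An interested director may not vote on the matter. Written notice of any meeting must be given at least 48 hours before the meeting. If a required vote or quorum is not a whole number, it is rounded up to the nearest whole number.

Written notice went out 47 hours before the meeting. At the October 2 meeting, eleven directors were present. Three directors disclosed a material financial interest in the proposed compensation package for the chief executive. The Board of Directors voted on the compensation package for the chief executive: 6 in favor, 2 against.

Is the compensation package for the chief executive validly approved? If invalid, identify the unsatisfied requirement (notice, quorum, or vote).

Invalid — notice requirement not satisfied.

Notice: 47 hours given; 48 required (47 < 48). Not satisfied.
Quorum: 11 present, but the 3 interested directors do not count, leaving 8. Quorum is 8. Satisfied.
Vote: the compensation package for the chief executive requires two-thirds of the disinterested directors present (11 − 3 = 8). 2/3 of 8 = 5.33, rounded up to 6, so 6 affirmative votes are needed; 6 voted in favor. Satisfied.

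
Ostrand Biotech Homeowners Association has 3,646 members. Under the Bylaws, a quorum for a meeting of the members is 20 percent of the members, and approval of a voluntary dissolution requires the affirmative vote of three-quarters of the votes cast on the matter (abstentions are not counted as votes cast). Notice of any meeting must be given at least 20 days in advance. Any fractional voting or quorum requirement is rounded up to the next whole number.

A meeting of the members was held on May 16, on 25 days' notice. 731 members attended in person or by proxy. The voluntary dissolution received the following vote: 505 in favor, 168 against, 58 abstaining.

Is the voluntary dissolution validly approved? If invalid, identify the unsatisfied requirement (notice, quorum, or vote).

Valid — all requirements satisfied.

Notice: 25 days given; 20 required. Satisfied.
Quorum: 20% of 3,646 = 729.20, rounded up to 730; 731 present. Satisfied.
Vote: requires three-fourths of the votes cast (731 − 58 abstaining = 673); 3/4 of 673 = 504.75, rounded up to 505, so 505 needed; 505 in favor. Satisfied.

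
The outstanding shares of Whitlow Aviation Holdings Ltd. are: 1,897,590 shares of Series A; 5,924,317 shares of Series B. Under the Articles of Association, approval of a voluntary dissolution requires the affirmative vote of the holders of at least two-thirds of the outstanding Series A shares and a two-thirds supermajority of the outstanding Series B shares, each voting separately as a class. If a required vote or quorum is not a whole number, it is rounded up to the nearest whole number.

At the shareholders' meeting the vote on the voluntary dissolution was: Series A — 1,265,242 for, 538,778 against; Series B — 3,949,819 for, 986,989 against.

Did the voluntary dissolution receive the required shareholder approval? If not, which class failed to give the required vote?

Series A: 2/3 of 1897590 = 1265060; 1,265,060 required, 1,265,242 in favor — approved.
Series B: 2/3 of 5924317 = 3949544.67, rounded up to 3949545; 3,949,545 required, 3,949,819 in favor — approved.

Approved — every class gave the required vote.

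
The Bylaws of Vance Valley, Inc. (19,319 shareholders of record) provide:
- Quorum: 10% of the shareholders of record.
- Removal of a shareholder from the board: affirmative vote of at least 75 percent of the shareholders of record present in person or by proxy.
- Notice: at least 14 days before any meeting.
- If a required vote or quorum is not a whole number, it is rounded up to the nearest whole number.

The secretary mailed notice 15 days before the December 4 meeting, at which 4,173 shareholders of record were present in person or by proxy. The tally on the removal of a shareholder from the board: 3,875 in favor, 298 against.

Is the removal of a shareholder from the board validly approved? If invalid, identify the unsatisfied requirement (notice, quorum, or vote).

Notice: 15 days given; 14 required. Satisfied.
Quorum: 10% of 19,319 = 1,931.90, rounded up to 1,932; 4,173 present. Satisfied.
Vote: requires three-fourths of those present (4,173); 3/4 of 4173 = 3129.75, rounded up to 3130, so 3,130 needed; 3,875 in favor. Satisfied.

Valid — all requirements satisfied.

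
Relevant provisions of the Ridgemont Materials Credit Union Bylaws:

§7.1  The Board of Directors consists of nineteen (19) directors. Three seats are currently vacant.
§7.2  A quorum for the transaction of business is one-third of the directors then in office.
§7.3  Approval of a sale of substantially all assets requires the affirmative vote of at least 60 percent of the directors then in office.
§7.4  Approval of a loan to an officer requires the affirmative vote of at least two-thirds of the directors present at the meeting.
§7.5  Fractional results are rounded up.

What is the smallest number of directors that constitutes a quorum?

6

1/3 of 16 = 5.33, rounded up to 6.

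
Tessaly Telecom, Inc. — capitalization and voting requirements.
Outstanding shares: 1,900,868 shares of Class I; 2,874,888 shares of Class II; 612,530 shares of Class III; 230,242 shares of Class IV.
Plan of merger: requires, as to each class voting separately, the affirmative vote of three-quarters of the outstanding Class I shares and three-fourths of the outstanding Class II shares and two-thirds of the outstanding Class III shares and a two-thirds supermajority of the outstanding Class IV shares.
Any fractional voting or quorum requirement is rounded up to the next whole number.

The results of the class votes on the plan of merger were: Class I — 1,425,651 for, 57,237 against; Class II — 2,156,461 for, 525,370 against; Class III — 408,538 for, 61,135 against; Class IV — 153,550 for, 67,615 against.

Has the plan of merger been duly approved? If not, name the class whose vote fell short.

Approved — every class gave the required vote.

Class I: 3/4 of 1900868 = 1425651; 1,425,651 required, 1,425,651 in favor — approved.
Class II: 3/4 of 2874888 = 2156166; 2,156,166 required, 2,156,461 in favor — approved.
Class III: 2/3 of 612530 = 408353.33, rounded up to 408354; 408,354 required, 408,538 in favor — approved.
Class IV: 2/3 of 230242 = 153494.67, rounded up to 153495; 153,495 required, 153,550 in favor — approved.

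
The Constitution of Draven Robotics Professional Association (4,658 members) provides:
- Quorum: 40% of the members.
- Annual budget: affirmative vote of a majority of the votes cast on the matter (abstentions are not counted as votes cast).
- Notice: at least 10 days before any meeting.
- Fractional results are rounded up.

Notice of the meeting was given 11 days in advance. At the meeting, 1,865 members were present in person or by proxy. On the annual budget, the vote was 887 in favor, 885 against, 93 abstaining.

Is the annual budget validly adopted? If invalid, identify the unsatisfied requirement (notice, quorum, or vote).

Notice: 11 days given; 10 required. Satisfied.
Quorum: 40% of 4,658 = 1,863.20, rounded up to 1,864; 1,865 present. Satisfied.
Vote: requires a majority of the votes cast (1,865 − 93 abstaining = 1,772); a majority of 1772 is 887, so 887 needed; 887 in favor. Satisfied.

Valid — all requirements satisfied.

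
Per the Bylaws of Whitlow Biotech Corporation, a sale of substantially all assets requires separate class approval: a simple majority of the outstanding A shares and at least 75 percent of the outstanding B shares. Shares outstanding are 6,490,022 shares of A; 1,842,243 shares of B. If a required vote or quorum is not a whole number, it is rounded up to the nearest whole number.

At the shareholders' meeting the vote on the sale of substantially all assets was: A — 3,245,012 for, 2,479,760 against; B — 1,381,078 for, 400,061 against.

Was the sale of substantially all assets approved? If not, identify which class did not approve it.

Not approved — the B shares did not give the required vote.

A: a majority of 6490022 is 3245012; 3,245,012 required, 3,245,012 in favor — approved.
B: 3/4 of 1842243 = 1381682.25, rounded up to 1381683; 1,381,683 required, 1,381,078 in favor — not approved.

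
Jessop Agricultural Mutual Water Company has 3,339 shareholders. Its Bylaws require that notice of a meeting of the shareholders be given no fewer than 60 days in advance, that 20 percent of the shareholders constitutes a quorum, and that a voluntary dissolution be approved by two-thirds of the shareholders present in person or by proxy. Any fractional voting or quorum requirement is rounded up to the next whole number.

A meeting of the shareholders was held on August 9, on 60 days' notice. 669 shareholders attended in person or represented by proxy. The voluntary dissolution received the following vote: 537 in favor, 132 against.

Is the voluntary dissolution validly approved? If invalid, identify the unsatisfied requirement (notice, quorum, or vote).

Notice: 60 days given; 60 required. Satisfied.
Quorum: 20% of 3,339 = 667.80, rounded up to 668; 669 present. Satisfied.
Vote: requires two-thirds of those present (669); 2/3 of 669 = 446, so 446 needed; 537 in favor. Satisfied.

Valid — all requirements satisfied.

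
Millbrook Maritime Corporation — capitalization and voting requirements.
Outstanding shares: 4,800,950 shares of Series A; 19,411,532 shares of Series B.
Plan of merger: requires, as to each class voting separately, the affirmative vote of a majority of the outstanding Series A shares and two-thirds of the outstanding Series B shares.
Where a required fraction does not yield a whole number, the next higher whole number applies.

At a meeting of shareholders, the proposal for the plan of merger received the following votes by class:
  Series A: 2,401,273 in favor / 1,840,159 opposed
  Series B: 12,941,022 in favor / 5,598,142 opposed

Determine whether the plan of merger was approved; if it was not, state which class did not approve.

Approved — every class gave the required vote.

Series A: a majority of 4800950 is 2400476; 2,400,476 required, 2,401,273 in favor — approved.
Series B: 2/3 of 19411532 = 12941021.33, rounded up to 12941022; 12,941,022 required, 12,941,022 in favor — approved.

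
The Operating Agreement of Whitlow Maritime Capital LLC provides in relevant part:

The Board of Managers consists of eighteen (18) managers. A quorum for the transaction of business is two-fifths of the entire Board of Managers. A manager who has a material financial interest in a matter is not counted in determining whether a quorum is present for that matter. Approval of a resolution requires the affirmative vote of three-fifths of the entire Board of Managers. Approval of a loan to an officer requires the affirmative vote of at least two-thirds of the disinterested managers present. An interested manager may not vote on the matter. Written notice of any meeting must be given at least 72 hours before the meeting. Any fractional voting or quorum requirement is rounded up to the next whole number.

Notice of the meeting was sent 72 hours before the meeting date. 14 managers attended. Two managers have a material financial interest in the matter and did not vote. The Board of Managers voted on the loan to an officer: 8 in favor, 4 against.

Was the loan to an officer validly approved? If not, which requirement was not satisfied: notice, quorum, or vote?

Notice: 72 hours given; 72 required (72 ≥ 72). Satisfied.
Quorum: 14 present, but the 2 interested managers do not count, leaving 12. Quorum is 8. Satisfied.
Vote: the loan to an officer requires two-thirds of the disinterested managers present (14 − 2 = 12). 2/3 of 12 = 8, so 8 affirmative votes are needed; 8 voted in favor. Satisfied.

Valid — all requirements satisfied.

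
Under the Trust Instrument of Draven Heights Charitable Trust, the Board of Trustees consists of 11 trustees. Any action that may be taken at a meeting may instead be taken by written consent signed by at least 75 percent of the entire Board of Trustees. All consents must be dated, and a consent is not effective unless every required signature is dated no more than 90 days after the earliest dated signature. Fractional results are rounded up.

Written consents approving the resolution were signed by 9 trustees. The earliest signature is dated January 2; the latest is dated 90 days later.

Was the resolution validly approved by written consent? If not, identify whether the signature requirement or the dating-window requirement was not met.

Effective — both the signature and dating-window requirements are satisfied.

Signatures required: at least 75 percent of 11 — 3/4 of 11 = 8.25, rounded up to 9, so 9 needed; 9 signed. Sufficient.
Dating window: the latest signature is 90 days after the earliest; the limit is 90 days. Within the window.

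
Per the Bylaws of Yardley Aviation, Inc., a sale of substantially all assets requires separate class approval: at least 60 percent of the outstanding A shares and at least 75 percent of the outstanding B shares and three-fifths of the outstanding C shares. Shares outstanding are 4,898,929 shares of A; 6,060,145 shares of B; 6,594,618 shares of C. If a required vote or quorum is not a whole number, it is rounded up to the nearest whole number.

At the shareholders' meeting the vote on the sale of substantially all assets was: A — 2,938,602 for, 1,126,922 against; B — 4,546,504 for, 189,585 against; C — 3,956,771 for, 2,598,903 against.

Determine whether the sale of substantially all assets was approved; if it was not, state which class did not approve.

A: 3/5 of 4898929 = 2939357.40, rounded up to 2939358; 2,939,358 required, 2,938,602 in favor — not approved.
B: 3/4 of 6060145 = 4545108.75, rounded up to 4545109; 4,545,109 required, 4,546,504 in favor — approved.
C: 3/5 of 6594618 = 3956770.80, rounded up to 3956771; 3,956,771 required, 3,956,771 in favor — approved.

Not approved — the A shares did not give the required vote.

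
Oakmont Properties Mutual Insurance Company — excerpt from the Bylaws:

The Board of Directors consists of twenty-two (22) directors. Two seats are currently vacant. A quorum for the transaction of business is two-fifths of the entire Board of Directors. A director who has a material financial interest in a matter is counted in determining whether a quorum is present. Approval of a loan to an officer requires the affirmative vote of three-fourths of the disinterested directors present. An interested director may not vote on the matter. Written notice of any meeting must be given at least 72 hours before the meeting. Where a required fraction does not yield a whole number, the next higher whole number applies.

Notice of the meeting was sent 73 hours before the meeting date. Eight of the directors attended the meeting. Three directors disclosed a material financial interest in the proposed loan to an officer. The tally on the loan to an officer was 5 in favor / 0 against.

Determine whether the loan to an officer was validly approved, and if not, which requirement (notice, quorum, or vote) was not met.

Invalid — quorum requirement not satisfied.

Notice: 73 hours given; 72 required (73 ≥ 72). Satisfied.
Quorum: 8 present (interested directors count toward quorum); quorum is 9. Not satisfied.
Vote: the loan to an officer requires three-fourths of the disinterested directors present (8 − 3 = 5). 3/4 of 5 = 3.75, rounded up to 4, so 4 affirmative votes are needed; 5 voted in favor. Satisfied. (Moot — without a quorum no business can be validly transacted.)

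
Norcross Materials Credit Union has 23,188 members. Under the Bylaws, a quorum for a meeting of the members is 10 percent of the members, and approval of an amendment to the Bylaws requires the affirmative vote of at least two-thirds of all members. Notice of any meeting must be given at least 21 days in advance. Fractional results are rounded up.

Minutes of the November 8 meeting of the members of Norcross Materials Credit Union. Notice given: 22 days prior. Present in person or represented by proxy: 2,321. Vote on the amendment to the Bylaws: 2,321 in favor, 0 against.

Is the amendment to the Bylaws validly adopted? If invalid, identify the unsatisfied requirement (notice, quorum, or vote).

Invalid — vote requirement not satisfied.

Notice: 22 days given; 21 required. Satisfied.
Quorum: 10% of 23,188 = 2,318.80, rounded up to 2,319; 2,321 present. Satisfied.
Vote: requires two-thirds of all members (23,188); 2/3 of 23188 = 15458.67, rounded up to 15459, so 15,459 needed; 2,321 in favor. Not satisfied.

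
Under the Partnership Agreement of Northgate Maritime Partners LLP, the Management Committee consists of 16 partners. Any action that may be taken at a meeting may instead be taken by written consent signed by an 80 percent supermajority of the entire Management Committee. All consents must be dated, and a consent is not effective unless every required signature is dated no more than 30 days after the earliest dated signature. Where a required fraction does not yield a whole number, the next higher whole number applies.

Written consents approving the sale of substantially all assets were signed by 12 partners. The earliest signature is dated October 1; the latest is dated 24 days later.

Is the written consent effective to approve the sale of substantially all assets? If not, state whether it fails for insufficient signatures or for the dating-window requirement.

Not effective — insufficient signatures.

Signatures required: an 80 percent supermajority of 16 — 4/5 of 16 = 12.80, rounded up to 13, so 13 needed; 12 signed. Insufficient.
Dating window: the latest signature is 24 days after the earliest; the limit is 30 days. Within the window.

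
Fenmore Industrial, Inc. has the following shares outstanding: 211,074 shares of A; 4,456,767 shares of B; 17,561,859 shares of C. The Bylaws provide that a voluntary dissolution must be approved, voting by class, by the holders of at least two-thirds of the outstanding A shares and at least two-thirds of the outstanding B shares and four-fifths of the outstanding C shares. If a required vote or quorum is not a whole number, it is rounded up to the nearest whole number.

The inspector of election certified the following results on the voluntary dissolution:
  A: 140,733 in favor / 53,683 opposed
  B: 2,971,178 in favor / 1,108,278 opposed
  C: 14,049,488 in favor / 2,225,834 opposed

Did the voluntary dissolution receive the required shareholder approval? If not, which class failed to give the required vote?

A: 2/3 of 211074 = 140716; 140,716 required, 140,733 in favor — approved.
B: 2/3 of 4456767 = 2971178; 2,971,178 required, 2,971,178 in favor — approved.
C: 4/5 of 17561859 = 14049487.20, rounded up to 14049488; 14,049,488 required, 14,049,488 in favor — approved.

Approved — every class gave the required vote.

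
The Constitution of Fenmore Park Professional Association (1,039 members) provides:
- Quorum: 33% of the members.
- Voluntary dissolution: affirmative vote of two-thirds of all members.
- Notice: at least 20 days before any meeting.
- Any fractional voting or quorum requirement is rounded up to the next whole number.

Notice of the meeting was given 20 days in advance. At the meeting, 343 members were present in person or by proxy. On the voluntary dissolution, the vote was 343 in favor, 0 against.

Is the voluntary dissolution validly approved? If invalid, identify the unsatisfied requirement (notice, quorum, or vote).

Notice: 20 days given; 20 required. Satisfied.
Quorum: 33% of 1,039 = 342.87, rounded up to 343; 343 present. Satisfied.
Vote: requires two-thirds of all members (1,039); 2/3 of 1039 = 692.67, rounded up to 693, so 693 needed; 343 in favor. Not satisfied.

Invalid — vote requirement not satisfied.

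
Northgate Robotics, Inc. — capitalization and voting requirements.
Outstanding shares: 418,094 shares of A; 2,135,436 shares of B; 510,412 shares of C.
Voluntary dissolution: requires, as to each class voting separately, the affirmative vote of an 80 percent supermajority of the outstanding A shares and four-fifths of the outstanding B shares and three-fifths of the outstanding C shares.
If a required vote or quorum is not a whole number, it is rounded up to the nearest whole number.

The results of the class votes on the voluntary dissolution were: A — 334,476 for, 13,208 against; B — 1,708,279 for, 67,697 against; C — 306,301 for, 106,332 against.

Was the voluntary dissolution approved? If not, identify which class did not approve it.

A: 4/5 of 418094 = 334475.20, rounded up to 334476; 334,476 required, 334,476 in favor — approved.
B: 4/5 of 2135436 = 1708348.80, rounded up to 1708349; 1,708,349 required, 1,708,279 in favor — not approved.
C: 3/5 of 510412 = 306247.20, rounded up to 306248; 306,248 required, 306,301 in favor — approved.

Not approved — the B shares did not give the required vote.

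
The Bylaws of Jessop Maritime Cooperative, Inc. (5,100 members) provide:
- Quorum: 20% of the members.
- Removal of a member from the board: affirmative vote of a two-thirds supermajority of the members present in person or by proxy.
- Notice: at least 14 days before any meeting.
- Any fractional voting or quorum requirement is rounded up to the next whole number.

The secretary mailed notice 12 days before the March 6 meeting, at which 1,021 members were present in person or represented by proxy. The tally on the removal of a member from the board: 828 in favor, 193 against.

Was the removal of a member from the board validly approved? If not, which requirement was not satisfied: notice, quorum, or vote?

Notice: 12 days given; 14 required. Not satisfied.
Quorum: 20% of 5,100 = 1,020; 1,021 present. Satisfied.
Vote: requires two-thirds of those present (1,021); 2/3 of 1021 = 680.67, rounded up to 681, so 681 needed; 828 in favor. Satisfied.

Invalid — notice requirement not satisfied.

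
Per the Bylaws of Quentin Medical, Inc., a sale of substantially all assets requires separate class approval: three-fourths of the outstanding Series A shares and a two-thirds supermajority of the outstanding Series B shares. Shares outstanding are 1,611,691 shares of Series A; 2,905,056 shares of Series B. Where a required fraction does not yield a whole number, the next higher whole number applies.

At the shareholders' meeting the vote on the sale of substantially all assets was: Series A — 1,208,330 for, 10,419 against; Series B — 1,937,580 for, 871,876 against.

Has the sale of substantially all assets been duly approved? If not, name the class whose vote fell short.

Series A: 3/4 of 1611691 = 1208768.25, rounded up to 1208769; 1,208,769 required, 1,208,330 in favor — not approved.
Series B: 2/3 of 2905056 = 1936704; 1,936,704 required, 1,937,580 in favor — approved.

Not approved — the Series A shares did not give the required vote.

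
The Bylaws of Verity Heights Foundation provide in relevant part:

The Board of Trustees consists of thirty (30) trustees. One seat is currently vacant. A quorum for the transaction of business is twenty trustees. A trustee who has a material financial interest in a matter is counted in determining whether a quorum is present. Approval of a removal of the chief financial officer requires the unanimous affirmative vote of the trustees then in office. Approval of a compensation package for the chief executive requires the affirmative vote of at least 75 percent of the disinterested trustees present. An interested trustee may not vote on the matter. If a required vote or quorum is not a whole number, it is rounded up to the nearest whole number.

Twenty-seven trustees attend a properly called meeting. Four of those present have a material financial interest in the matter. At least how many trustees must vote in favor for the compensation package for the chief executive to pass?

The compensation package for the chief executive requires three-fourths of the disinterested trustees present (27 − 4 = 23).
3/4 of 23 = 17.25, rounded up to 18.

18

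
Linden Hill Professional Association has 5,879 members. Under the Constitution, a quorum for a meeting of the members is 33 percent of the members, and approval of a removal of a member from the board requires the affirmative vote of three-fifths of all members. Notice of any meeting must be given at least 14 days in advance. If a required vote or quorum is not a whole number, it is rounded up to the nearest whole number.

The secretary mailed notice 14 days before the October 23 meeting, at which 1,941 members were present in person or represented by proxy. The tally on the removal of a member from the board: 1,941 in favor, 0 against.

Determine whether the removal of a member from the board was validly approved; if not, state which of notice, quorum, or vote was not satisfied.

Notice: 14 days given; 14 required. Satisfied.
Quorum: 33% of 5,879 = 1,940.07, rounded up to 1,941; 1,941 present. Satisfied.
Vote: requires three-fifths of all members (5,879); 3/5 of 5879 = 3527.40, rounded up to 3528, so 3,528 needed; 1,941 in favor. Not satisfied.

Invalid — vote requirement not satisfied.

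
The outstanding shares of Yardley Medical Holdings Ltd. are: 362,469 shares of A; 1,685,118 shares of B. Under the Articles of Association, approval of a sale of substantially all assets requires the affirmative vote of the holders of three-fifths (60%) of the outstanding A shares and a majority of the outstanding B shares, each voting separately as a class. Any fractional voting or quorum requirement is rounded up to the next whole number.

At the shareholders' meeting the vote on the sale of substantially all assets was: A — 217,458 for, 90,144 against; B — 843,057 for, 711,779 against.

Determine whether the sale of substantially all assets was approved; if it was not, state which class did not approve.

Not approved — the A shares did not give the required vote.

A: 3/5 of 362469 = 217481.40, rounded up to 217482; 217,482 required, 217,458 in favor — not approved.
B: a majority of 1685118 is 842560; 842,560 required, 843,057 in favor — approved.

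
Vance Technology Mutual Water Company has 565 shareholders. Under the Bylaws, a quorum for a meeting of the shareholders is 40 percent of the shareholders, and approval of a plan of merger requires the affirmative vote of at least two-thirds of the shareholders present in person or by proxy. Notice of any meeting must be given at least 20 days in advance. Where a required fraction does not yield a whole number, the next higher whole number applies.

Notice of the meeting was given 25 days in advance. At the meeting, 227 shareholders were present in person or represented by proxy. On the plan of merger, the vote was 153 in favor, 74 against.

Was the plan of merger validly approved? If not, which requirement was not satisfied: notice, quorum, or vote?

Notice: 25 days given; 20 required. Satisfied.
Quorum: 40% of 565 = 226; 227 present. Satisfied.
Vote: requires two-thirds of those present (227); 2/3 of 227 = 151.33, rounded up to 152, so 152 needed; 153 in favor. Satisfied.

Valid — all requirements satisfied.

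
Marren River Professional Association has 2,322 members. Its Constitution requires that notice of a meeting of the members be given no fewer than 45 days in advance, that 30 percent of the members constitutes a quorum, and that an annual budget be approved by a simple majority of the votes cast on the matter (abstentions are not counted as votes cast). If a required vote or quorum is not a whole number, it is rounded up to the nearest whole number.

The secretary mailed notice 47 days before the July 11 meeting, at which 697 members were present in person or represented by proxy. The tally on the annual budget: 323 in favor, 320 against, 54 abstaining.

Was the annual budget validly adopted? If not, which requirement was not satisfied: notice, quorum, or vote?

Valid — all requirements satisfied.

Notice: 47 days given; 45 required. Satisfied.
Quorum: 30% of 2,322 = 696.60, rounded up to 697; 697 present. Satisfied.
Vote: requires a majority of the votes cast (697 − 54 abstaining = 643); a majority of 643 is 322, so 322 needed; 323 in favor. Satisfied.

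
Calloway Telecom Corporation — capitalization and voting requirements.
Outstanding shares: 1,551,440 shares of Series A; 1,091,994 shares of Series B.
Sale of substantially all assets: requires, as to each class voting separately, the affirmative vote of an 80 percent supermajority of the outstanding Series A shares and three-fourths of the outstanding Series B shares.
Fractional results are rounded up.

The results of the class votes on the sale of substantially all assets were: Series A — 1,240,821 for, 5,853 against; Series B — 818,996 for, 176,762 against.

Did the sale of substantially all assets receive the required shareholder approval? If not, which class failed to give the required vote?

Series A: 4/5 of 1551440 = 1241152; 1,241,152 required, 1,240,821 in favor — not approved.
Series B: 3/4 of 1091994 = 818995.50, rounded up to 818996; 818,996 required, 818,996 in favor — approved.

Not approved — the Series A shares did not give the required vote.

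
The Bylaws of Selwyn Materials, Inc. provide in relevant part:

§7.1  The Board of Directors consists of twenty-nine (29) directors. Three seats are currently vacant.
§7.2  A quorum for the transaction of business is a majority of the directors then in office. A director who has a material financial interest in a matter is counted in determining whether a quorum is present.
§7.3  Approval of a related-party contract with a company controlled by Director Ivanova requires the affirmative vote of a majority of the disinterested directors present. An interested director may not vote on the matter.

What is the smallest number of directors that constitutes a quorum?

14

A majority of 26 is 14.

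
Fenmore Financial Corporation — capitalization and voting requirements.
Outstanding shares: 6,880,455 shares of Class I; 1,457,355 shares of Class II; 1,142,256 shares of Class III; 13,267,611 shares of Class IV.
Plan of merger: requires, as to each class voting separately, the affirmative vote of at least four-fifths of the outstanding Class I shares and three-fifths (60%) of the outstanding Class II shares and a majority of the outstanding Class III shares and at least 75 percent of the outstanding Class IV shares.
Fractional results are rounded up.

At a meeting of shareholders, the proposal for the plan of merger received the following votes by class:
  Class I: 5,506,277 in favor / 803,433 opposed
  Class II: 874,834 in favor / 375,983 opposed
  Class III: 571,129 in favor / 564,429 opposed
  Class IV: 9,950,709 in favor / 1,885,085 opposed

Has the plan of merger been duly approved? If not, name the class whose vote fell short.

Approved — every class gave the required vote.

Class I: 4/5 of 6880455 = 5504364; 5,504,364 required, 5,506,277 in favor — approved.
Class II: 3/5 of 1457355 = 874413; 874,413 required, 874,834 in favor — approved.
Class III: a majority of 1142256 is 571129; 571,129 required, 571,129 in favor — approved.
Class IV: 3/4 of 13267611 = 9950708.25, rounded up to 9950709; 9,950,709 required, 9,950,709 in favor — approved.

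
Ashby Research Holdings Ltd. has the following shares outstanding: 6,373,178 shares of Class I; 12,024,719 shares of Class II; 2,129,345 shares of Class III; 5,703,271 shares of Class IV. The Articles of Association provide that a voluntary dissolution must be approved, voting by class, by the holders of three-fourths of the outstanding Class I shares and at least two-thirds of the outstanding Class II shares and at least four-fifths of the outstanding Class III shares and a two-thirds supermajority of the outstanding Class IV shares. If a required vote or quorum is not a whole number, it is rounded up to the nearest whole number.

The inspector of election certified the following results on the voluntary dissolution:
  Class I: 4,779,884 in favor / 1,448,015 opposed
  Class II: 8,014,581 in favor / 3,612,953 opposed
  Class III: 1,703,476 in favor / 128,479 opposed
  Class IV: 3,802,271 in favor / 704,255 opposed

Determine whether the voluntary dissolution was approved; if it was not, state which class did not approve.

Class I: 3/4 of 6373178 = 4779883.50, rounded up to 4779884; 4,779,884 required, 4,779,884 in favor — approved.
Class II: 2/3 of 12024719 = 8016479.33, rounded up to 8016480; 8,016,480 required, 8,014,581 in favor — not approved.
Class III: 4/5 of 2129345 = 1703476; 1,703,476 required, 1,703,476 in favor — approved.
Class IV: 2/3 of 5703271 = 3802180.67, rounded up to 3802181; 3,802,181 required, 3,802,271 in favor — approved.

Not approved — the Class II shares did not give the required vote.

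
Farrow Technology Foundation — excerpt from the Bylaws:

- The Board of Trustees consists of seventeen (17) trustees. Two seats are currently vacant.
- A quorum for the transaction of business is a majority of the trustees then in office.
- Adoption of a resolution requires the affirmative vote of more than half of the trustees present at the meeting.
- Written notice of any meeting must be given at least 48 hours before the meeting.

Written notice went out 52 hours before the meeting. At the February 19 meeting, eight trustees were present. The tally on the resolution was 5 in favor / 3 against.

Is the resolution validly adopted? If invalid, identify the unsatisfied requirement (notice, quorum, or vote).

Valid — all requirements satisfied.

Notice: 52 hours given; 48 required (52 ≥ 48). Satisfied.
Quorum: 8 present; quorum is 8. Satisfied.
Vote: the resolution requires a majority of the trustees present (8). A majority of 8 is 5, so 5 affirmative votes are needed; 5 voted in favor. Satisfied.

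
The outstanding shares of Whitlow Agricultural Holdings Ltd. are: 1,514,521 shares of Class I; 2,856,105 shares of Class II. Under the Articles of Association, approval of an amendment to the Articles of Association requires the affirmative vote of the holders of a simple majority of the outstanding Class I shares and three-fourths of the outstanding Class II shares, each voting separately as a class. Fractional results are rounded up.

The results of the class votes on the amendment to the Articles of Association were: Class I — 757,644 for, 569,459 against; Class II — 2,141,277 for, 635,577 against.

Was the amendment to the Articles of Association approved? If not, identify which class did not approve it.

Class I: a majority of 1514521 is 757261; 757,261 required, 757,644 in favor — approved.
Class II: 3/4 of 2856105 = 2142078.75, rounded up to 2142079; 2,142,079 required, 2,141,277 in favor — not approved.

Not approved — the Class II shares did not give the required vote.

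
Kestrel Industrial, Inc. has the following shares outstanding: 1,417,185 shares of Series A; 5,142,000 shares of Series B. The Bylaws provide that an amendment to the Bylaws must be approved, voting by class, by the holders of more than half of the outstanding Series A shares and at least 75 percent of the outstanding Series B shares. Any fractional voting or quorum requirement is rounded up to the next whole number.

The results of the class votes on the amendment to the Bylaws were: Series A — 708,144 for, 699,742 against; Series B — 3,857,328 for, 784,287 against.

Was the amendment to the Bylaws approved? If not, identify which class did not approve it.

Series A: a majority of 1417185 is 708593; 708,593 required, 708,144 in favor — not approved.
Series B: 3/4 of 5142000 = 3856500; 3,856,500 required, 3,857,328 in favor — approved.

Not approved — the Series A shares did not give the required vote.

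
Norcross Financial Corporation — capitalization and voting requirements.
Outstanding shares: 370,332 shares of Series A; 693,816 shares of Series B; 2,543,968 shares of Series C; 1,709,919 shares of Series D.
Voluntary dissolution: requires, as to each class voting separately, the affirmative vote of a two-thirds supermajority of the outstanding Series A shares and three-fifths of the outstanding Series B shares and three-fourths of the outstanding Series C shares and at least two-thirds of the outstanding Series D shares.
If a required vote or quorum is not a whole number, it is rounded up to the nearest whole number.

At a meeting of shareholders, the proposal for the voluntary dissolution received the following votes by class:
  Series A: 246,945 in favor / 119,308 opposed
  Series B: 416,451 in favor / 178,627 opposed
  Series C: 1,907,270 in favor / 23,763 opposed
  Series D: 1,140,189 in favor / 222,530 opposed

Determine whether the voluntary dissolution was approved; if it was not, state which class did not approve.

Series A: 2/3 of 370332 = 246888; 246,888 required, 246,945 in favor — approved.
Series B: 3/5 of 693816 = 416289.60, rounded up to 416290; 416,290 required, 416,451 in favor — approved.
Series C: 3/4 of 2543968 = 1907976; 1,907,976 required, 1,907,270 in favor — not approved.
Series D: 2/3 of 1709919 = 1139946; 1,139,946 required, 1,140,189 in favor — approved.

Not approved — the Series C shares did not give the required vote.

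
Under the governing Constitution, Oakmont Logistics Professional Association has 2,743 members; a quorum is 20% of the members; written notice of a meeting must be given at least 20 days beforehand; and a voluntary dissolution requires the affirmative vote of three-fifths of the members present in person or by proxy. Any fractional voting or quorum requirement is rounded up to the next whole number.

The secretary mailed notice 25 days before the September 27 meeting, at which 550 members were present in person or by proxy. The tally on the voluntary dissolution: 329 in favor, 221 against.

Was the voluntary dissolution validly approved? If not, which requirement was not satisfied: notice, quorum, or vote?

Invalid — vote requirement not satisfied.

Notice: 25 days given; 20 required. Satisfied.
Quorum: 20% of 2,743 = 548.60, rounded up to 549; 550 present. Satisfied.
Vote: requires three-fifths of those present (550); 3/5 of 550 = 330, so 330 needed; 329 in favor. Not satisfied.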